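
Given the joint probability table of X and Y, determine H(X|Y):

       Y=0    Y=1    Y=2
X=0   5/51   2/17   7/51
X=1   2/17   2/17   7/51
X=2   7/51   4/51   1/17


H(X|Y) = Σ_y p(y) H(X|Y=y)
  p(Y=0) = 6/17, H(X|Y=0) = 1.5715
  p(Y=1) = 16/51, H(X|Y=1) = 1.5613
  p(Y=2) = 1/3, H(X|Y=2) = 1.4958
H(X|Y) = 0.3529×1.5715 + 0.3137×1.5613 + 0.3333×1.4958 = 1.5431 bits


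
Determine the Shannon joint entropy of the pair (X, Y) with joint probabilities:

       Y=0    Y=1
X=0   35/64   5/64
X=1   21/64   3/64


H(X,Y) = -Σ p(x,y) log₂ p(x,y)
  p(0,0)=35/64: -0.5469 × log₂(0.5469) = 0.4762
  p(0,1)=5/64: -0.0781 × log₂(0.0781) = 0.2873
  p(1,0)=21/64: -0.3281 × log₂(0.3281) = 0.5275
  p(1,1)=3/64: -0.0469 × log₂(0.0469) = 0.2070
H(X,Y) = 1.4980 bits


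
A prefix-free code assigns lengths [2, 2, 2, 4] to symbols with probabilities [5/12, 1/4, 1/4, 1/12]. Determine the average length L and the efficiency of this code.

Average length L = Σ p_i × l_i = 2.1667 bits
Entropy H = 1.8250 bits
Efficiency η = H/L × 100% = 84.23%


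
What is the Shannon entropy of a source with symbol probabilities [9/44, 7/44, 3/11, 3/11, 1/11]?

H(X) = -Σ p(x) log₂ p(x)
  -9/44 × log₂(9/44) = 0.4683
  -7/44 × log₂(7/44) = 0.4219
  -3/11 × log₂(3/11) = 0.5112
  -3/11 × log₂(3/11) = 0.5112
  -1/11 × log₂(1/11) = 0.3145
H(X) = 2.2272 bits


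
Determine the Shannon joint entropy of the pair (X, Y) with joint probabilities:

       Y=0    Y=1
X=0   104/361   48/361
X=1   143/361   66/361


H(X,Y) = -Σ p(x,y) log₂ p(x,y)
  p(0,0)=104/361: -0.2881 × log₂(0.2881) = 0.5172
  p(0,1)=48/361: -0.1330 × log₂(0.1330) = 0.3870
  p(1,0)=143/361: -0.3961 × log₂(0.3961) = 0.5292
  p(1,1)=66/361: -0.1828 × log₂(0.1828) = 0.4482
H(X,Y) = 1.8817 bits


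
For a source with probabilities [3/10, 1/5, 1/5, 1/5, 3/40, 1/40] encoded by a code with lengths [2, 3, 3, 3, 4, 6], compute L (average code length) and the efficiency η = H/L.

Average length L = Σ p_i × l_i = 2.8500 bits
Entropy H = 2.3276 bits
Efficiency η = H/L × 100% = 81.67%


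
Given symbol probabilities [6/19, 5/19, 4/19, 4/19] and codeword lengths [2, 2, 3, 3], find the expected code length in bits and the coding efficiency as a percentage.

Average length L = Σ p_i × l_i = 2.4211 bits
Entropy H = 1.9785 bits
Efficiency η = H/L × 100% = 81.72%


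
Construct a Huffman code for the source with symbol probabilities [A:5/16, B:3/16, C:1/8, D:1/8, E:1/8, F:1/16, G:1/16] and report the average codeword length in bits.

Huffman tree construction:
Combine smallest probabilities repeatedly
Resulting codes:
  A: 11 (length 2)
  B: 00 (length 2)
  C: 010 (length 3)
  D: 011 (length 3)
  E: 100 (length 3)
  F: 1010 (length 4)
  G: 1011 (length 4)
Average length = Σ p(s) × length(s) = 2.6250 bits


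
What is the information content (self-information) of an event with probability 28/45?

Information content I(x) = -log₂(p(x))
I = -log₂(28/45) = -log₂(0.6222)
I = 0.6845 bits


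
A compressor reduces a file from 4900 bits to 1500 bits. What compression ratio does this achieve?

Compression ratio = Original / Compressed
= 4900 / 1500 = 3.27:1


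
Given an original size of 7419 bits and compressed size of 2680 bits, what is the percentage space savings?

Space savings = (1 - Compressed/Original) × 100%
= (1 - 2680/7419) × 100%
= 63.88%


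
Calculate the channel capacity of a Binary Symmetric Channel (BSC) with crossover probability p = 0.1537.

For BSC with error probability p:
C = 1 - H(p) where H(p) is binary entropy
H(0.1537) = -0.1537 × log₂(0.1537) - 0.8463 × log₂(0.8463)
H(p) = 0.6190
C = 1 - 0.6190 = 0.3810 bits/use


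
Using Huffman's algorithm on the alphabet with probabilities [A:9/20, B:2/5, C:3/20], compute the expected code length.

Huffman tree construction:
Combine smallest probabilities repeatedly
Resulting codes:
  A: 0 (length 1)
  B: 11 (length 2)
  C: 10 (length 2)
Average length = Σ p(s) × length(s) = 1.5500 bits


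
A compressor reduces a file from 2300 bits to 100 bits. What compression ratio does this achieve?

Compression ratio = Original / Compressed
= 2300 / 100 = 23.00:1


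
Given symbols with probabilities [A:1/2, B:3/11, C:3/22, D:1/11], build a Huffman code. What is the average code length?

Huffman tree construction:
Combine smallest probabilities repeatedly
Resulting codes:
  A: 0 (length 1)
  B: 11 (length 2)
  C: 101 (length 3)
  D: 100 (length 3)
Average length = Σ p(s) × length(s) = 1.7273 bits


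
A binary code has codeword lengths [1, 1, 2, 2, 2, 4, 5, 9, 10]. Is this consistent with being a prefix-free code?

Kraft inequality: Σ 2^(-l_i) ≤ 1 for prefix-free code
Calculating: 2^(-1) + 2^(-1) + 2^(-2) + 2^(-2) + 2^(-2) + 2^(-4) + 2^(-5) + 2^(-9) + 2^(-10)
= 0.5 + 0.5 + 0.25 + 0.25 + 0.25 + 0.0625 + 0.03125 + 0.001953125 + 0.0009765625
= 1.8467
Since 1.8467 > 1, prefix-free code does not exist


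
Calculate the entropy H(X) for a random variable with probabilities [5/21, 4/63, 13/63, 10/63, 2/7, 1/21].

H(X) = -Σ p(x) log₂ p(x)
  -5/21 × log₂(5/21) = 0.4929
  -4/63 × log₂(4/63) = 0.2525
  -13/63 × log₂(13/63) = 0.4698
  -10/63 × log₂(10/63) = 0.4215
  -2/7 × log₂(2/7) = 0.5164
  -1/21 × log₂(1/21) = 0.2092
H(X) = 2.3623 bits


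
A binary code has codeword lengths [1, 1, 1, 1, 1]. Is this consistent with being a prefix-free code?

Kraft inequality: Σ 2^(-l_i) ≤ 1 for prefix-free code
Calculating: 2^(-1) + 2^(-1) + 2^(-1) + 2^(-1) + 2^(-1)
= 0.5 + 0.5 + 0.5 + 0.5 + 0.5
= 2.5000
Since 2.5000 > 1, prefix-free code does not exist


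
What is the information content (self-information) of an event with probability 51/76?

Information content I(x) = -log₂(p(x))
I = -log₂(51/76) = -log₂(0.6711)
I = 0.5755 bits


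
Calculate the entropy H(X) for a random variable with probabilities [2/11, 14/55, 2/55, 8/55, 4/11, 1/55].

H(X) = -Σ p(x) log₂ p(x)
  -2/11 × log₂(2/11) = 0.4472
  -14/55 × log₂(14/55) = 0.5025
  -2/55 × log₂(2/55) = 0.1739
  -8/55 × log₂(8/55) = 0.4046
  -4/11 × log₂(4/11) = 0.5307
  -1/55 × log₂(1/55) = 0.1051
H(X) = 2.1639 bits


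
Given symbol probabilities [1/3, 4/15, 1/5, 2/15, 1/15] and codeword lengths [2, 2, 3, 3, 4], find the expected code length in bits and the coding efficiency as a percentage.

Average length L = Σ p_i × l_i = 2.4667 bits
Entropy H = 2.1493 bits
Efficiency η = H/L × 100% = 87.13%


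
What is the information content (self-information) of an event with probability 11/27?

Information content I(x) = -log₂(p(x))
I = -log₂(11/27) = -log₂(0.4074)
I = 1.2955 bits


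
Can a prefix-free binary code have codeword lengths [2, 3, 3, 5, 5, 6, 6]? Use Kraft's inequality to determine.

Kraft inequality: Σ 2^(-l_i) ≤ 1 for prefix-free code
Calculating: 2^(-2) + 2^(-3) + 2^(-3) + 2^(-5) + 2^(-5) + 2^(-6) + 2^(-6)
= 0.25 + 0.125 + 0.125 + 0.03125 + 0.03125 + 0.015625 + 0.015625
= 0.5938
Since 0.5938 ≤ 1, prefix-free code exists


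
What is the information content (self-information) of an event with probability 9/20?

Information content I(x) = -log₂(p(x))
I = -log₂(9/20) = -log₂(0.4500)
I = 1.1520 bits


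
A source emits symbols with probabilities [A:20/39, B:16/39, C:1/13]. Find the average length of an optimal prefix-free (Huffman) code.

Huffman tree construction:
Combine smallest probabilities repeatedly
Resulting codes:
  A: 1 (length 1)
  B: 01 (length 2)
  C: 00 (length 2)
Average length = Σ p(s) × length(s) = 1.4872 bits


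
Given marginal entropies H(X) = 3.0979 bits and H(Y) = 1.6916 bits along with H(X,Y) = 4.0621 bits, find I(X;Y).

I(X;Y) = H(X) + H(Y) - H(X,Y)
I(X;Y) = 3.0979 + 1.6916 - 4.0621 = 0.7274 bits


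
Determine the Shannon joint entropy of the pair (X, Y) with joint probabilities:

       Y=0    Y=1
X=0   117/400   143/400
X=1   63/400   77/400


H(X,Y) = -Σ p(x,y) log₂ p(x,y)
  p(0,0)=117/400: -0.2925 × log₂(0.2925) = 0.5187
  p(0,1)=143/400: -0.3575 × log₂(0.3575) = 0.5305
  p(1,0)=63/400: -0.1575 × log₂(0.1575) = 0.4200
  p(1,1)=77/400: -0.1925 × log₂(0.1925) = 0.4576
H(X,Y) = 1.9268 bits


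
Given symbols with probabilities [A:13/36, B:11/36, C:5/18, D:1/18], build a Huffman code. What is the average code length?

Huffman tree construction:
Combine smallest probabilities repeatedly
Resulting codes:
  A: 0 (length 1)
  B: 10 (length 2)
  C: 111 (length 3)
  D: 110 (length 3)
Average length = Σ p(s) × length(s) = 1.9722 bits


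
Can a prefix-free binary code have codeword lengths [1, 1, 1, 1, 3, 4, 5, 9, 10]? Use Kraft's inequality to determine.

Kraft inequality: Σ 2^(-l_i) ≤ 1 for prefix-free code
Calculating: 2^(-1) + 2^(-1) + 2^(-1) + 2^(-1) + 2^(-3) + 2^(-4) + 2^(-5) + 2^(-9) + 2^(-10)
= 0.5 + 0.5 + 0.5 + 0.5 + 0.125 + 0.0625 + 0.03125 + 0.001953125 + 0.0009765625
= 2.2217
Since 2.2217 > 1, prefix-free code does not exist


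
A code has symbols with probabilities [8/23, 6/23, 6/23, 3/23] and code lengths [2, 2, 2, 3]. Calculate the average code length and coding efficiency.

Average length L = Σ p_i × l_i = 2.1304 bits
Entropy H = 1.9247 bits
Efficiency η = H/L × 100% = 90.34%


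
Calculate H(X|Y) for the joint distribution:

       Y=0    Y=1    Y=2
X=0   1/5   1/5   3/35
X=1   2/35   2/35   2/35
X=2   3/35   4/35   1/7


H(X|Y) = Σ_y p(y) H(X|Y=y)
  p(Y=0) = 12/35, H(X|Y=0) = 1.3844
  p(Y=1) = 13/35, H(X|Y=1) = 1.4196
  p(Y=2) = 2/7, H(X|Y=2) = 1.4855
H(X|Y) = 0.3429×1.3844 + 0.3714×1.4196 + 0.2857×1.4855 = 1.4263 bits


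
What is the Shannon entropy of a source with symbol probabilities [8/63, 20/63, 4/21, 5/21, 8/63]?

H(X) = -Σ p(x) log₂ p(x)
  -8/63 × log₂(8/63) = 0.3781
  -20/63 × log₂(20/63) = 0.5255
  -4/21 × log₂(4/21) = 0.4557
  -5/21 × log₂(5/21) = 0.4929
  -8/63 × log₂(8/63) = 0.3781
H(X) = 2.2303 bits


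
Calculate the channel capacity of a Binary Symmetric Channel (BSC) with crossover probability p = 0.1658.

For BSC with error probability p:
C = 1 - H(p) where H(p) is binary entropy
H(0.1658) = -0.1658 × log₂(0.1658) - 0.8342 × log₂(0.8342)
H(p) = 0.6480
C = 1 - 0.6480 = 0.3520 bits/use


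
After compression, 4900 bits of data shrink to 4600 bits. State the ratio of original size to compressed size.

Compression ratio = Original / Compressed
= 4900 / 4600 = 1.07:1


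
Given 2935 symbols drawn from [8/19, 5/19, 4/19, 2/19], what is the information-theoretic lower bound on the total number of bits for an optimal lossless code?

Entropy H = 1.8474 bits/symbol
Minimum bits = H × n = 1.8474 × 2935
= 5422.18 bits


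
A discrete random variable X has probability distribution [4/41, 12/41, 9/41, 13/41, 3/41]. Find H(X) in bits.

H(X) = -Σ p(x) log₂ p(x)
  -4/41 × log₂(4/41) = 0.3276
  -12/41 × log₂(12/41) = 0.5188
  -9/41 × log₂(9/41) = 0.4802
  -13/41 × log₂(13/41) = 0.5254
  -3/41 × log₂(3/41) = 0.2760
H(X) = 2.1281 bits


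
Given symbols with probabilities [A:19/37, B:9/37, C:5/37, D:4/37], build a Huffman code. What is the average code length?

Huffman tree construction:
Combine smallest probabilities repeatedly
Resulting codes:
  A: 1 (length 1)
  B: 00 (length 2)
  C: 011 (length 3)
  D: 010 (length 3)
Average length = Σ p(s) × length(s) = 1.7297 bits


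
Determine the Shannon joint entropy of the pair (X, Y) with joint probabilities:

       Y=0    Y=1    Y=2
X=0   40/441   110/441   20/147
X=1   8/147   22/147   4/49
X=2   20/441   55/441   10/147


H(X,Y) = -Σ p(x,y) log₂ p(x,y)
  p(0,0)=40/441: -0.0907 × log₂(0.0907) = 0.3141
  p(0,1)=110/441: -0.2494 × log₂(0.2494) = 0.4997
  p(0,2)=20/147: -0.1361 × log₂(0.1361) = 0.3915
  p(1,0)=8/147: -0.0544 × log₂(0.0544) = 0.2286
  p(1,1)=22/147: -0.1497 × log₂(0.1497) = 0.4101
  p(1,2)=4/49: -0.0816 × log₂(0.0816) = 0.2951
  p(2,0)=20/441: -0.0454 × log₂(0.0454) = 0.2024
  p(2,1)=55/441: -0.1247 × log₂(0.1247) = 0.3746
  p(2,2)=10/147: -0.0680 × log₂(0.0680) = 0.2638
H(X,Y) = 2.9798 bits


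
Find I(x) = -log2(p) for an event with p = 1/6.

Information content I(x) = -log₂(p(x))
I = -log₂(1/6) = -log₂(0.1667)
I = 2.5850 bits


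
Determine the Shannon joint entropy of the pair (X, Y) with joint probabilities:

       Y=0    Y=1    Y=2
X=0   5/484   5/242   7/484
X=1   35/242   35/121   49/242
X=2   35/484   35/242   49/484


H(X,Y) = -Σ p(x,y) log₂ p(x,y)
  p(0,0)=5/484: -0.0103 × log₂(0.0103) = 0.0682
  p(0,1)=5/242: -0.0207 × log₂(0.0207) = 0.1156
  p(0,2)=7/484: -0.0145 × log₂(0.0145) = 0.0884
  p(1,0)=35/242: -0.1446 × log₂(0.1446) = 0.4035
  p(1,1)=35/121: -0.2893 × log₂(0.2893) = 0.5176
  p(1,2)=49/242: -0.2025 × log₂(0.2025) = 0.4665
  p(2,0)=35/484: -0.0723 × log₂(0.0723) = 0.2740
  p(2,1)=35/242: -0.1446 × log₂(0.1446) = 0.4035
  p(2,2)=49/484: -0.1012 × log₂(0.1012) = 0.3345
H(X,Y) = 2.6718 bits


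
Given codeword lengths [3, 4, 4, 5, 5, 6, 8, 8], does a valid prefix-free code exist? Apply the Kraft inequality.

Kraft inequality: Σ 2^(-l_i) ≤ 1 for prefix-free code
Calculating: 2^(-3) + 2^(-4) + 2^(-4) + 2^(-5) + 2^(-5) + 2^(-6) + 2^(-8) + 2^(-8)
= 0.125 + 0.0625 + 0.0625 + 0.03125 + 0.03125 + 0.015625 + 0.00390625 + 0.00390625
= 0.3359
Since 0.3359 ≤ 1, prefix-free code exists


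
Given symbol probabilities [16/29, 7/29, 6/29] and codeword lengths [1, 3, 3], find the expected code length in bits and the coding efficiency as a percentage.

Average length L = Σ p_i × l_i = 1.8966 bits
Entropy H = 1.4386 bits
Efficiency η = H/L × 100% = 75.85%


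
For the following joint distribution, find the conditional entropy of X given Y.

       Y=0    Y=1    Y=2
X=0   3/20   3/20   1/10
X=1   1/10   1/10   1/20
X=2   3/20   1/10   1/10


H(X|Y) = Σ_y p(y) H(X|Y=y)
  p(Y=0) = 2/5, H(X|Y=0) = 1.5613
  p(Y=1) = 7/20, H(X|Y=1) = 1.5567
  p(Y=2) = 1/4, H(X|Y=2) = 1.5219
H(X|Y) = 0.4000×1.5613 + 0.3500×1.5567 + 0.2500×1.5219 = 1.5498 bits


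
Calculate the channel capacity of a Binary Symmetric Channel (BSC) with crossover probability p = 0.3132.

For BSC with error probability p:
C = 1 - H(p) where H(p) is binary entropy
H(0.3132) = -0.3132 × log₂(0.3132) - 0.6868 × log₂(0.6868)
H(p) = 0.8968
C = 1 - 0.8968 = 0.1032 bits/use


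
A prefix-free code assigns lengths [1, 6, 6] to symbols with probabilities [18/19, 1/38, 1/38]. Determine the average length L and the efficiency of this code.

Average length L = Σ p_i × l_i = 1.2632 bits
Entropy H = 0.3501 bits
Efficiency η = H/L × 100% = 27.72%


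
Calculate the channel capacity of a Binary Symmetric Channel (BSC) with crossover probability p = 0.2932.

For BSC with error probability p:
C = 1 - H(p) where H(p) is binary entropy
H(0.2932) = -0.2932 × log₂(0.2932) - 0.7068 × log₂(0.7068)
H(p) = 0.8728
C = 1 - 0.8728 = 0.1272 bits/use


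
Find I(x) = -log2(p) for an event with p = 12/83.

Information content I(x) = -log₂(p(x))
I = -log₂(12/83) = -log₂(0.1446)
I = 2.7901 bits


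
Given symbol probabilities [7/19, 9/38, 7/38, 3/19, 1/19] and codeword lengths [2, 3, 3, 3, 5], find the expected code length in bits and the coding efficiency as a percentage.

Average length L = Σ p_i × l_i = 2.7368 bits
Entropy H = 2.1165 bits
Efficiency η = H/L × 100% = 77.33%


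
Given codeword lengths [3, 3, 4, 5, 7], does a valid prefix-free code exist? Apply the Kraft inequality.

Kraft inequality: Σ 2^(-l_i) ≤ 1 for prefix-free code
Calculating: 2^(-3) + 2^(-3) + 2^(-4) + 2^(-5) + 2^(-7)
= 0.125 + 0.125 + 0.0625 + 0.03125 + 0.0078125
= 0.3516
Since 0.3516 ≤ 1, prefix-free code exists


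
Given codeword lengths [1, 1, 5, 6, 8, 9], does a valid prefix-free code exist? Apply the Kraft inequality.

Kraft inequality: Σ 2^(-l_i) ≤ 1 for prefix-free code
Calculating: 2^(-1) + 2^(-1) + 2^(-5) + 2^(-6) + 2^(-8) + 2^(-9)
= 0.5 + 0.5 + 0.03125 + 0.015625 + 0.00390625 + 0.001953125
= 1.0527
Since 1.0527 > 1, prefix-free code does not exist


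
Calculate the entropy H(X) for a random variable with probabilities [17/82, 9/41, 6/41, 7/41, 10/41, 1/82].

H(X) = -Σ p(x) log₂ p(x)
  -17/82 × log₂(17/82) = 0.4706
  -9/41 × log₂(9/41) = 0.4802
  -6/41 × log₂(6/41) = 0.4057
  -7/41 × log₂(7/41) = 0.4354
  -10/41 × log₂(10/41) = 0.4965
  -1/82 × log₂(1/82) = 0.0775
H(X) = 2.3660 bits


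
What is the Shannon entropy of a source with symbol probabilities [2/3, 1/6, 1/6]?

H(X) = -Σ p(x) log₂ p(x)
  -2/3 × log₂(2/3) = 0.3900
  -1/6 × log₂(1/6) = 0.4308
  -1/6 × log₂(1/6) = 0.4308
H(X) = 1.2516 bits


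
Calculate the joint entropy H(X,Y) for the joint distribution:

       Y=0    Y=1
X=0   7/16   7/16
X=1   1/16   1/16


H(X,Y) = -Σ p(x,y) log₂ p(x,y)
  p(0,0)=7/16: -0.4375 × log₂(0.4375) = 0.5218
  p(0,1)=7/16: -0.4375 × log₂(0.4375) = 0.5218
  p(1,0)=1/16: -0.0625 × log₂(0.0625) = 0.2500
  p(1,1)=1/16: -0.0625 × log₂(0.0625) = 0.2500
H(X,Y) = 1.5436 bits


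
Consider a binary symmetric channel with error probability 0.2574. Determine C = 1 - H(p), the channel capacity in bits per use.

For BSC with error probability p:
C = 1 - H(p) where H(p) is binary entropy
H(0.2574) = -0.2574 × log₂(0.2574) - 0.7426 × log₂(0.7426)
H(p) = 0.8228
C = 1 - 0.8228 = 0.1772 bits/use


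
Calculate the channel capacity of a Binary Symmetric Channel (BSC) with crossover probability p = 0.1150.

For BSC with error probability p:
C = 1 - H(p) where H(p) is binary entropy
H(0.1150) = -0.1150 × log₂(0.1150) - 0.8850 × log₂(0.8850)
H(p) = 0.5148
C = 1 - 0.5148 = 0.4852 bits/use


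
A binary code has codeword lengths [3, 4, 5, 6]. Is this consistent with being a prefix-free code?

Kraft inequality: Σ 2^(-l_i) ≤ 1 for prefix-free code
Calculating: 2^(-3) + 2^(-4) + 2^(-5) + 2^(-6)
= 0.125 + 0.0625 + 0.03125 + 0.015625
= 0.2344
Since 0.2344 ≤ 1, prefix-free code exists


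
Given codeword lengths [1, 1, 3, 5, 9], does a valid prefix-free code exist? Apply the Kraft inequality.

Kraft inequality: Σ 2^(-l_i) ≤ 1 for prefix-free code
Calculating: 2^(-1) + 2^(-1) + 2^(-3) + 2^(-5) + 2^(-9)
= 0.5 + 0.5 + 0.125 + 0.03125 + 0.001953125
= 1.1582
Since 1.1582 > 1, prefix-free code does not exist


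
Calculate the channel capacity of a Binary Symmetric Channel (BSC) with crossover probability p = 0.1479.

For BSC with error probability p:
C = 1 - H(p) where H(p) is binary entropy
H(0.1479) = -0.1479 × log₂(0.1479) - 0.8521 × log₂(0.8521)
H(p) = 0.6046
C = 1 - 0.6046 = 0.3954 bits/use


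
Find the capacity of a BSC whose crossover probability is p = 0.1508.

For BSC with error probability p:
C = 1 - H(p) where H(p) is binary entropy
H(0.1508) = -0.1508 × log₂(0.1508) - 0.8492 × log₂(0.8492)
H(p) = 0.6118
C = 1 - 0.6118 = 0.3882 bits/use


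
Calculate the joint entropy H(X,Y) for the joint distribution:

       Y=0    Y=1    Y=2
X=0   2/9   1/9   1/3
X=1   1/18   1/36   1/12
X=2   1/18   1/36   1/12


H(X,Y) = -Σ p(x,y) log₂ p(x,y)
  p(0,0)=2/9: -0.2222 × log₂(0.2222) = 0.4822
  p(0,1)=1/9: -0.1111 × log₂(0.1111) = 0.3522
  p(0,2)=1/3: -0.3333 × log₂(0.3333) = 0.5283
  p(1,0)=1/18: -0.0556 × log₂(0.0556) = 0.2317
  p(1,1)=1/36: -0.0278 × log₂(0.0278) = 0.1436
  p(1,2)=1/12: -0.0833 × log₂(0.0833) = 0.2987
  p(2,0)=1/18: -0.0556 × log₂(0.0556) = 0.2317
  p(2,1)=1/36: -0.0278 × log₂(0.0278) = 0.1436
  p(2,2)=1/12: -0.0833 × log₂(0.0833) = 0.2987
H(X,Y) = 2.7108 bits


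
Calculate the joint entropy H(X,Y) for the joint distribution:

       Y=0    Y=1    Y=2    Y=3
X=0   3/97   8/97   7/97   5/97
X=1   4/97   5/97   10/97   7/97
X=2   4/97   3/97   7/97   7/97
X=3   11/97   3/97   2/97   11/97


H(X,Y) = -Σ p(x,y) log₂ p(x,y)
  p(0,0)=3/97: -0.0309 × log₂(0.0309) = 0.1551
  p(0,1)=8/97: -0.0825 × log₂(0.0825) = 0.2969
  p(0,2)=7/97: -0.0722 × log₂(0.0722) = 0.2737
  p(0,3)=5/97: -0.0515 × log₂(0.0515) = 0.2205
  p(1,0)=4/97: -0.0412 × log₂(0.0412) = 0.1897
  p(1,1)=5/97: -0.0515 × log₂(0.0515) = 0.2205
  p(1,2)=10/97: -0.1031 × log₂(0.1031) = 0.3379
  p(1,3)=7/97: -0.0722 × log₂(0.0722) = 0.2737
  p(2,0)=4/97: -0.0412 × log₂(0.0412) = 0.1897
  p(2,1)=3/97: -0.0309 × log₂(0.0309) = 0.1551
  p(2,2)=7/97: -0.0722 × log₂(0.0722) = 0.2737
  p(2,3)=7/97: -0.0722 × log₂(0.0722) = 0.2737
  p(3,0)=11/97: -0.1134 × log₂(0.1134) = 0.3561
  p(3,1)=3/97: -0.0309 × log₂(0.0309) = 0.1551
  p(3,2)=2/97: -0.0206 × log₂(0.0206) = 0.1155
  p(3,3)=11/97: -0.1134 × log₂(0.1134) = 0.3561
H(X,Y) = 3.8430 bits


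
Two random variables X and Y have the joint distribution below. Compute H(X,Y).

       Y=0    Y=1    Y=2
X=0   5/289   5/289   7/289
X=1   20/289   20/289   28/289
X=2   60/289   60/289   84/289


H(X,Y) = -Σ p(x,y) log₂ p(x,y)
  p(0,0)=5/289: -0.0173 × log₂(0.0173) = 0.1013
  p(0,1)=5/289: -0.0173 × log₂(0.0173) = 0.1013
  p(0,2)=7/289: -0.0242 × log₂(0.0242) = 0.1300
  p(1,0)=20/289: -0.0692 × log₂(0.0692) = 0.2666
  p(1,1)=20/289: -0.0692 × log₂(0.0692) = 0.2666
  p(1,2)=28/289: -0.0969 × log₂(0.0969) = 0.3263
  p(2,0)=60/289: -0.2076 × log₂(0.2076) = 0.4709
  p(2,1)=60/289: -0.2076 × log₂(0.2076) = 0.4709
  p(2,2)=84/289: -0.2907 × log₂(0.2907) = 0.5181
H(X,Y) = 2.6520 bits


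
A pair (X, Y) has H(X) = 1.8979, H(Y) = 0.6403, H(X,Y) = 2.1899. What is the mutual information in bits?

I(X;Y) = H(X) + H(Y) - H(X,Y)
I(X;Y) = 1.8979 + 0.6403 - 2.1899 = 0.3483 bits


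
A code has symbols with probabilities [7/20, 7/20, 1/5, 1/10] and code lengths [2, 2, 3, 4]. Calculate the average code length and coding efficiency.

Average length L = Σ p_i × l_i = 2.4000 bits
Entropy H = 1.8568 bits
Efficiency η = H/L × 100% = 77.37%


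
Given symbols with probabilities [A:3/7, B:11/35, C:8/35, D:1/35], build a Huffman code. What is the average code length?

Huffman tree construction:
Combine smallest probabilities repeatedly
Resulting codes:
  A: 0 (length 1)
  B: 11 (length 2)
  C: 101 (length 3)
  D: 100 (length 3)
Average length = Σ p(s) × length(s) = 1.8286 bits


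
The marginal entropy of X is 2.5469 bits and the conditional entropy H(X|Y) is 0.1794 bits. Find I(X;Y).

I(X;Y) = H(X) - H(X|Y)
I(X;Y) = 2.5469 - 0.1794 = 2.3675 bits


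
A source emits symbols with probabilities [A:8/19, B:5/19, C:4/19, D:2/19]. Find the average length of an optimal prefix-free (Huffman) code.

Huffman tree construction:
Combine smallest probabilities repeatedly
Resulting codes:
  A: 0 (length 1)
  B: 10 (length 2)
  C: 111 (length 3)
  D: 110 (length 3)
Average length = Σ p(s) × length(s) = 1.8947 bits


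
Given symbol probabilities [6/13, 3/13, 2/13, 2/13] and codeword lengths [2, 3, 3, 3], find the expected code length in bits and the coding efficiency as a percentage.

Average length L = Σ p_i × l_i = 2.5385 bits
Entropy H = 1.8339 bits
Efficiency η = H/L × 100% = 72.25%


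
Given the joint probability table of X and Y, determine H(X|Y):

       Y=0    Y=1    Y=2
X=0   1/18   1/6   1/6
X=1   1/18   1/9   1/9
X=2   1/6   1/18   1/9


H(X|Y) = Σ_y p(y) H(X|Y=y)
  p(Y=0) = 5/18, H(X|Y=0) = 1.3710
  p(Y=1) = 1/3, H(X|Y=1) = 1.4591
  p(Y=2) = 7/18, H(X|Y=2) = 1.5567
H(X|Y) = 0.2778×1.3710 + 0.3333×1.4591 + 0.3889×1.5567 = 1.4726 bits


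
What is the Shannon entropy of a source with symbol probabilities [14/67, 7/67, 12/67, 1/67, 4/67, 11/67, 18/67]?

H(X) = -Σ p(x) log₂ p(x)
  -14/67 × log₂(14/67) = 0.4720
  -7/67 × log₂(7/67) = 0.3405
  -12/67 × log₂(12/67) = 0.4444
  -1/67 × log₂(1/67) = 0.0905
  -4/67 × log₂(4/67) = 0.2428
  -11/67 × log₂(11/67) = 0.4280
  -18/67 × log₂(18/67) = 0.5094
H(X) = 2.5275 bits


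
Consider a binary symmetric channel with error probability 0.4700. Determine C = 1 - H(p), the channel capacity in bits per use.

For BSC with error probability p:
C = 1 - H(p) where H(p) is binary entropy
H(0.4700) = -0.4700 × log₂(0.4700) - 0.5300 × log₂(0.5300)
H(p) = 0.9974
C = 1 - 0.9974 = 0.0026 bits/use


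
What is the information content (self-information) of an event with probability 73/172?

Information content I(x) = -log₂(p(x))
I = -log₂(73/172) = -log₂(0.4244)
I = 1.2364 bits


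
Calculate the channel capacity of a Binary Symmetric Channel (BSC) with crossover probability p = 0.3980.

For BSC with error probability p:
C = 1 - H(p) where H(p) is binary entropy
H(0.3980) = -0.3980 × log₂(0.3980) - 0.6020 × log₂(0.6020)
H(p) = 0.9698
C = 1 - 0.9698 = 0.0302 bits/use


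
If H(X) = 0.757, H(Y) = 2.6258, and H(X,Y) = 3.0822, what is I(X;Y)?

I(X;Y) = H(X) + H(Y) - H(X,Y)
I(X;Y) = 0.757 + 2.6258 - 3.0822 = 0.3006 bits


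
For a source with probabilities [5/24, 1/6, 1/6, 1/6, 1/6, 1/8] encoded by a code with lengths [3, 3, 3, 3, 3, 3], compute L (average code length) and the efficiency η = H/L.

Average length L = Σ p_i × l_i = 3.0000 bits
Entropy H = 2.5698 bits
Efficiency η = H/L × 100% = 85.66%


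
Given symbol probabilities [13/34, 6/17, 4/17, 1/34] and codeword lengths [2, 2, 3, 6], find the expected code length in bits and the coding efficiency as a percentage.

Average length L = Σ p_i × l_i = 2.3529 bits
Entropy H = 1.7014 bits
Efficiency η = H/L × 100% = 72.31%


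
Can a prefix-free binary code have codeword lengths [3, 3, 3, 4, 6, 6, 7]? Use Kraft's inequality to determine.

Kraft inequality: Σ 2^(-l_i) ≤ 1 for prefix-free code
Calculating: 2^(-3) + 2^(-3) + 2^(-3) + 2^(-4) + 2^(-6) + 2^(-6) + 2^(-7)
= 0.125 + 0.125 + 0.125 + 0.0625 + 0.015625 + 0.015625 + 0.0078125
= 0.4766
Since 0.4766 ≤ 1, prefix-free code exists


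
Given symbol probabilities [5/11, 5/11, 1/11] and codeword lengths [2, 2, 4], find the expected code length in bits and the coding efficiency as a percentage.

Average length L = Σ p_i × l_i = 2.1818 bits
Entropy H = 1.3486 bits
Efficiency η = H/L × 100% = 61.81%


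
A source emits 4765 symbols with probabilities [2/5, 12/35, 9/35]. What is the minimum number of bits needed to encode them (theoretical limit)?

Entropy H = 1.5621 bits/symbol
Minimum bits = H × n = 1.5621 × 4765
= 7443.35 bits


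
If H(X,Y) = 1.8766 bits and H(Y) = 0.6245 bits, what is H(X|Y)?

Chain rule: H(X,Y) = H(X|Y) + H(Y)
H(X|Y) = H(X,Y) - H(Y) = 1.8766 - 0.6245 = 1.2521 bits


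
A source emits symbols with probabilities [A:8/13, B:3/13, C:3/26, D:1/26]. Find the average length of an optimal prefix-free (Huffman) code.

Huffman tree construction:
Combine smallest probabilities repeatedly
Resulting codes:
  A: 1 (length 1)
  B: 01 (length 2)
  C: 001 (length 3)
  D: 000 (length 3)
Average length = Σ p(s) × length(s) = 1.5385 bits


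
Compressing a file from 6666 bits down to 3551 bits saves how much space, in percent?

Space savings = (1 - Compressed/Original) × 100%
= (1 - 3551/6666) × 100%
= 46.73%


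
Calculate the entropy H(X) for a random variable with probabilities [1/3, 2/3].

H(X) = -Σ p(x) log₂ p(x)
  -1/3 × log₂(1/3) = 0.5283
  -2/3 × log₂(2/3) = 0.3900
H(X) = 0.9183 bits


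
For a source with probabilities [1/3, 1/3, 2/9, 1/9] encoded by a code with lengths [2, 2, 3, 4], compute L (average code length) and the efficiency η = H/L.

Average length L = Σ p_i × l_i = 2.4444 bits
Entropy H = 1.8911 bits
Efficiency η = H/L × 100% = 77.36%


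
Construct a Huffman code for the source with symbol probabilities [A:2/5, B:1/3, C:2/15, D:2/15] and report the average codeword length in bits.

Huffman tree construction:
Combine smallest probabilities repeatedly
Resulting codes:
  A: 0 (length 1)
  B: 11 (length 2)
  C: 100 (length 3)
  D: 101 (length 3)
Average length = Σ p(s) × length(s) = 1.8667 bits


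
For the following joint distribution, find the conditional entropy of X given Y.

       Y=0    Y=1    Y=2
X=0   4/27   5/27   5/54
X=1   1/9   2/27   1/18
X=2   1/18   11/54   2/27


H(X|Y) = Σ_y p(y) H(X|Y=y)
  p(Y=0) = 17/54, H(X|Y=0) = 1.4837
  p(Y=1) = 25/54, H(X|Y=1) = 1.4729
  p(Y=2) = 2/9, H(X|Y=2) = 1.5546
H(X|Y) = 0.3148×1.4837 + 0.4630×1.4729 + 0.2222×1.5546 = 1.4945 bits


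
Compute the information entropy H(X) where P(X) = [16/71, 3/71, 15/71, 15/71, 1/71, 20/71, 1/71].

H(X) = -Σ p(x) log₂ p(x)
  -16/71 × log₂(16/71) = 0.4845
  -3/71 × log₂(3/71) = 0.1929
  -15/71 × log₂(15/71) = 0.4738
  -15/71 × log₂(15/71) = 0.4738
  -1/71 × log₂(1/71) = 0.0866
  -20/71 × log₂(20/71) = 0.5149
  -1/71 × log₂(1/71) = 0.0866
H(X) = 2.3131 bits


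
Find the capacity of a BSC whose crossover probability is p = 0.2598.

For BSC with error probability p:
C = 1 - H(p) where H(p) is binary entropy
H(0.2598) = -0.2598 × log₂(0.2598) - 0.7402 × log₂(0.7402)
H(p) = 0.8264
C = 1 - 0.8264 = 0.1736 bits/use


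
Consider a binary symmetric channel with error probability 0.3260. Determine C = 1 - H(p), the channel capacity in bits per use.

For BSC with error probability p:
C = 1 - H(p) where H(p) is binary entropy
H(0.3260) = -0.3260 × log₂(0.3260) - 0.6740 × log₂(0.6740)
H(p) = 0.9108
C = 1 - 0.9108 = 0.0892 bits/use


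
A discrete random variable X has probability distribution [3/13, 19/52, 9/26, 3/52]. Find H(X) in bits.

H(X) = -Σ p(x) log₂ p(x)
  -3/13 × log₂(3/13) = 0.4882
  -19/52 × log₂(19/52) = 0.5307
  -9/26 × log₂(9/26) = 0.5298
  -3/52 × log₂(3/52) = 0.2374
H(X) = 1.7861 bits


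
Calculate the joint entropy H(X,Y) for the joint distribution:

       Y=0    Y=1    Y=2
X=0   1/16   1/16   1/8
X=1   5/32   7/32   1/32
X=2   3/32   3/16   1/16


H(X,Y) = -Σ p(x,y) log₂ p(x,y)
  p(0,0)=1/16: -0.0625 × log₂(0.0625) = 0.2500
  p(0,1)=1/16: -0.0625 × log₂(0.0625) = 0.2500
  p(0,2)=1/8: -0.1250 × log₂(0.1250) = 0.3750
  p(1,0)=5/32: -0.1562 × log₂(0.1562) = 0.4184
  p(1,1)=7/32: -0.2188 × log₂(0.2188) = 0.4796
  p(1,2)=1/32: -0.0312 × log₂(0.0312) = 0.1562
  p(2,0)=3/32: -0.0938 × log₂(0.0938) = 0.3202
  p(2,1)=3/16: -0.1875 × log₂(0.1875) = 0.4528
  p(2,2)=1/16: -0.0625 × log₂(0.0625) = 0.2500
H(X,Y) = 2.9523 bits


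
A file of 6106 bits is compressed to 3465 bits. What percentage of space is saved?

Space savings = (1 - Compressed/Original) × 100%
= (1 - 3465/6106) × 100%
= 43.25%


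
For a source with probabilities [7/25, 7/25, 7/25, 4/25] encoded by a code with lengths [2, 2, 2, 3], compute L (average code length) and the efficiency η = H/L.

Average length L = Σ p_i × l_i = 2.1600 bits
Entropy H = 1.9657 bits
Efficiency η = H/L × 100% = 91.00%


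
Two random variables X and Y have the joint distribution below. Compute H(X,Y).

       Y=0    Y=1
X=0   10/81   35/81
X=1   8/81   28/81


H(X,Y) = -Σ p(x,y) log₂ p(x,y)
  p(0,0)=10/81: -0.1235 × log₂(0.1235) = 0.3726
  p(0,1)=35/81: -0.4321 × log₂(0.4321) = 0.5231
  p(1,0)=8/81: -0.0988 × log₂(0.0988) = 0.3299
  p(1,1)=28/81: -0.3457 × log₂(0.3457) = 0.5298
H(X,Y) = 1.7553 bits


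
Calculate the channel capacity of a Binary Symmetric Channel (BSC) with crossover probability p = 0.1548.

For BSC with error probability p:
C = 1 - H(p) where H(p) is binary entropy
H(0.1548) = -0.1548 × log₂(0.1548) - 0.8452 × log₂(0.8452)
H(p) = 0.6217
C = 1 - 0.6217 = 0.3783 bits/use


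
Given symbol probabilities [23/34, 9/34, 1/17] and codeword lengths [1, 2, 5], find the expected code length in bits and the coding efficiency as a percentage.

Average length L = Σ p_i × l_i = 1.5000 bits
Entropy H = 1.1295 bits
Efficiency η = H/L × 100% = 75.30%


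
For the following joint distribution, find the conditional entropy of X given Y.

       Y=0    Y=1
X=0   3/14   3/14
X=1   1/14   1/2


H(X|Y) = Σ_y p(y) H(X|Y=y)
  p(Y=0) = 2/7, H(X|Y=0) = 0.8113
  p(Y=1) = 5/7, H(X|Y=1) = 0.8813
H(X|Y) = 0.2857×0.8113 + 0.7143×0.8813 = 0.8613 bits


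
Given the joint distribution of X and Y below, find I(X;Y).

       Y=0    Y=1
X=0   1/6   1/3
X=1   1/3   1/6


H(X) = 1.0000, H(Y) = 1.0000, H(X,Y) = 1.9183
I(X;Y) = H(X) + H(Y) - H(X,Y) = 0.0817 bits


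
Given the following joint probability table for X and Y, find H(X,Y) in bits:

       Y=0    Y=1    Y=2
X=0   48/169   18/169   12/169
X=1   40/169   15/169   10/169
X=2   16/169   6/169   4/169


H(X,Y) = -Σ p(x,y) log₂ p(x,y)
  p(0,0)=48/169: -0.2840 × log₂(0.2840) = 0.5158
  p(0,1)=18/169: -0.1065 × log₂(0.1065) = 0.3441
  p(0,2)=12/169: -0.0710 × log₂(0.0710) = 0.2710
  p(1,0)=40/169: -0.2367 × log₂(0.2367) = 0.4921
  p(1,1)=15/169: -0.0888 × log₂(0.0888) = 0.3101
  p(1,2)=10/169: -0.0592 × log₂(0.0592) = 0.2414
  p(2,0)=16/169: -0.0947 × log₂(0.0947) = 0.3220
  p(2,1)=6/169: -0.0355 × log₂(0.0355) = 0.1710
  p(2,2)=4/169: -0.0237 × log₂(0.0237) = 0.1278
H(X,Y) = 2.7952 bits


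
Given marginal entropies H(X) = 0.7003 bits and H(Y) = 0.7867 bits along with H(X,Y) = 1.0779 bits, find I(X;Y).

I(X;Y) = H(X) + H(Y) - H(X,Y)
I(X;Y) = 0.7003 + 0.7867 - 1.0779 = 0.4091 bits


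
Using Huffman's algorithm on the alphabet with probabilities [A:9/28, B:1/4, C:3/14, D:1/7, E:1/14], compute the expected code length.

Huffman tree construction:
Combine smallest probabilities repeatedly
Resulting codes:
  A: 11 (length 2)
  B: 10 (length 2)
  C: 00 (length 2)
  D: 011 (length 3)
  E: 010 (length 3)
Average length = Σ p(s) × length(s) = 2.2143 bits


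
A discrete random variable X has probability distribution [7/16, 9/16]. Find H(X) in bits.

H(X) = -Σ p(x) log₂ p(x)
  -7/16 × log₂(7/16) = 0.5218
  -9/16 × log₂(9/16) = 0.4669
H(X) = 0.9887 bits


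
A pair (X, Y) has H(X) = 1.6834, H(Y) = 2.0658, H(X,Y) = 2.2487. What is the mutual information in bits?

I(X;Y) = H(X) + H(Y) - H(X,Y)
I(X;Y) = 1.6834 + 2.0658 - 2.2487 = 1.5005 bits


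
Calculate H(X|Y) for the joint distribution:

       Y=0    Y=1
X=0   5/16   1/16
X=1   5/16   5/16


H(X|Y) = Σ_y p(y) H(X|Y=y)
  p(Y=0) = 5/8, H(X|Y=0) = 1.0000
  p(Y=1) = 3/8, H(X|Y=1) = 0.6500
H(X|Y) = 0.6250×1.0000 + 0.3750×0.6500 = 0.8688 bits


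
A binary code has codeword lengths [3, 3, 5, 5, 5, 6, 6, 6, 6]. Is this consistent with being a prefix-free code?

Kraft inequality: Σ 2^(-l_i) ≤ 1 for prefix-free code
Calculating: 2^(-3) + 2^(-3) + 2^(-5) + 2^(-5) + 2^(-5) + 2^(-6) + 2^(-6) + 2^(-6) + 2^(-6)
= 0.125 + 0.125 + 0.03125 + 0.03125 + 0.03125 + 0.015625 + 0.015625 + 0.015625 + 0.015625
= 0.4062
Since 0.4062 ≤ 1, prefix-free code exists


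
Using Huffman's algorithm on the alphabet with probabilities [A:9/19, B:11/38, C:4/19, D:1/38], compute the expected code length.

Huffman tree construction:
Combine smallest probabilities repeatedly
Resulting codes:
  A: 0 (length 1)
  B: 11 (length 2)
  C: 101 (length 3)
  D: 100 (length 3)
Average length = Σ p(s) × length(s) = 1.7632 bits


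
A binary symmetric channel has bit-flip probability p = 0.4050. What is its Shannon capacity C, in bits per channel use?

For BSC with error probability p:
C = 1 - H(p) where H(p) is binary entropy
H(0.4050) = -0.4050 × log₂(0.4050) - 0.5950 × log₂(0.5950)
H(p) = 0.9738
C = 1 - 0.9738 = 0.0262 bits/use


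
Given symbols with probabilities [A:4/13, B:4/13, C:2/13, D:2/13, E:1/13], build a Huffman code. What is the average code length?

Huffman tree construction:
Combine smallest probabilities repeatedly
Resulting codes:
  A: 10 (length 2)
  B: 11 (length 2)
  C: 011 (length 3)
  D: 00 (length 2)
  E: 010 (length 3)
Average length = Σ p(s) × length(s) = 2.2308 bits


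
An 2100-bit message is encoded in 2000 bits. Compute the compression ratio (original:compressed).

Compression ratio = Original / Compressed
= 2100 / 2000 = 1.05:1


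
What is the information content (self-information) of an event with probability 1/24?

Information content I(x) = -log₂(p(x))
I = -log₂(1/24) = -log₂(0.0417)
I = 4.5850 bits


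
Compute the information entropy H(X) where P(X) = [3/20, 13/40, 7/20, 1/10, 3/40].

H(X) = -Σ p(x) log₂ p(x)
  -3/20 × log₂(3/20) = 0.4105
  -13/40 × log₂(13/40) = 0.5270
  -7/20 × log₂(7/20) = 0.5301
  -1/10 × log₂(1/10) = 0.3322
  -3/40 × log₂(3/40) = 0.2803
H(X) = 2.0801 bits


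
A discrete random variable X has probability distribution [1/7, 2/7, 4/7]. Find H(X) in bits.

H(X) = -Σ p(x) log₂ p(x)
  -1/7 × log₂(1/7) = 0.4011
  -2/7 × log₂(2/7) = 0.5164
  -4/7 × log₂(4/7) = 0.4613
H(X) = 1.3788 bits


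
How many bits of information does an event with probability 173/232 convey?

Information content I(x) = -log₂(p(x))
I = -log₂(173/232) = -log₂(0.7457)
I = 0.4234 bits


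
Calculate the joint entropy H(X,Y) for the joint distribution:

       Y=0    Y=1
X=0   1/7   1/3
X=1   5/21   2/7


H(X,Y) = -Σ p(x,y) log₂ p(x,y)
  p(0,0)=1/7: -0.1429 × log₂(0.1429) = 0.4011
  p(0,1)=1/3: -0.3333 × log₂(0.3333) = 0.5283
  p(1,0)=5/21: -0.2381 × log₂(0.2381) = 0.4929
  p(1,1)=2/7: -0.2857 × log₂(0.2857) = 0.5164
H(X,Y) = 1.9387 bits


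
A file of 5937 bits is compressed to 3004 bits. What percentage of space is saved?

Space savings = (1 - Compressed/Original) × 100%
= (1 - 3004/5937) × 100%
= 49.40%


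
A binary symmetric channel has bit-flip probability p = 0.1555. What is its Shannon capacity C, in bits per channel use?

For BSC with error probability p:
C = 1 - H(p) where H(p) is binary entropy
H(0.1555) = -0.1555 × log₂(0.1555) - 0.8445 × log₂(0.8445)
H(p) = 0.6234
C = 1 - 0.6234 = 0.3766 bits/use


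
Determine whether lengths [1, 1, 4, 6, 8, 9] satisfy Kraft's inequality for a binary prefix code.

Kraft inequality: Σ 2^(-l_i) ≤ 1 for prefix-free code
Calculating: 2^(-1) + 2^(-1) + 2^(-4) + 2^(-6) + 2^(-8) + 2^(-9)
= 0.5 + 0.5 + 0.0625 + 0.015625 + 0.00390625 + 0.001953125
= 1.0840
Since 1.0840 > 1, prefix-free code does not exist


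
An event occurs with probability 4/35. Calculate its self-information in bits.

Information content I(x) = -log₂(p(x))
I = -log₂(4/35) = -log₂(0.1143)
I = 3.1293 bits


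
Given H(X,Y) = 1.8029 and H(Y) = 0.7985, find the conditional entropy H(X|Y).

Chain rule: H(X,Y) = H(X|Y) + H(Y)
H(X|Y) = H(X,Y) - H(Y) = 1.8029 - 0.7985 = 1.0044 bits


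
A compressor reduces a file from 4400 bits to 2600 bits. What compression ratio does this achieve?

Compression ratio = Original / Compressed
= 4400 / 2600 = 1.69:1


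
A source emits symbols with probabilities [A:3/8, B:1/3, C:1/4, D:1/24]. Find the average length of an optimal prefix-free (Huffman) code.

Huffman tree construction:
Combine smallest probabilities repeatedly
Resulting codes:
  A: 0 (length 1)
  B: 11 (length 2)
  C: 101 (length 3)
  D: 100 (length 3)
Average length = Σ p(s) × length(s) = 1.9167 bits


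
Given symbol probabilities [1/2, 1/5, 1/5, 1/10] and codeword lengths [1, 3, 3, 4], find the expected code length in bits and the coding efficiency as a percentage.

Average length L = Σ p_i × l_i = 2.1000 bits
Entropy H = 1.7610 bits
Efficiency η = H/L × 100% = 83.86%


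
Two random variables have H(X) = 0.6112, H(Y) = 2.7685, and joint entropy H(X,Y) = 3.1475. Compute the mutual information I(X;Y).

I(X;Y) = H(X) + H(Y) - H(X,Y)
I(X;Y) = 0.6112 + 2.7685 - 3.1475 = 0.2322 bits


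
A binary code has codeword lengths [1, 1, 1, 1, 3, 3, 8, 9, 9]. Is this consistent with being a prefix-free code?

Kraft inequality: Σ 2^(-l_i) ≤ 1 for prefix-free code
Calculating: 2^(-1) + 2^(-1) + 2^(-1) + 2^(-1) + 2^(-3) + 2^(-3) + 2^(-8) + 2^(-9) + 2^(-9)
= 0.5 + 0.5 + 0.5 + 0.5 + 0.125 + 0.125 + 0.00390625 + 0.001953125 + 0.001953125
= 2.2578
Since 2.2578 > 1, prefix-free code does not exist


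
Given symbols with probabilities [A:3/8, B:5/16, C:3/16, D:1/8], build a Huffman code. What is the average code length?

Huffman tree construction:
Combine smallest probabilities repeatedly
Resulting codes:
  A: 0 (length 1)
  B: 10 (length 2)
  C: 111 (length 3)
  D: 110 (length 3)
Average length = Σ p(s) × length(s) = 1.9375 bits
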